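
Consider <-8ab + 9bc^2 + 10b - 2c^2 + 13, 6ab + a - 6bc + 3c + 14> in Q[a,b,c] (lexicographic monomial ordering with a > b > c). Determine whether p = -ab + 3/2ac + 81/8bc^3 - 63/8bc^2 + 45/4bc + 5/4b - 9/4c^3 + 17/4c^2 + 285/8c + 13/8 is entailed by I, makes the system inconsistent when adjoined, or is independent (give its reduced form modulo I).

-ab + 3/2ac + 81/8bc^3 - 63/8bc^2 + 45/4bc + 5/4b - 9/4c^3 + 17/4c^2 + 285/8c + 13/8 lies in I (it reduces to 0).

First compute the reduced Gröbner basis of I by Buchberger's algorithm.
f_1 = -8ab + 9bc^2 + 10b - 2c^2 + 13, LT = ab.
f_2 = 6ab + a - 6bc + 3c + 14, LT = ab.

S(f_1,f_2): lcm = ab. S = -1/6a - 9/8bc^2 + bc - 5/4b + 1/4c^2 - 1/2c - 95/24.
  leading term a: no divisor's leading term divides it; move -1/6a to the remainder.
  leading term bc^2: no divisor's leading term divides it; move -9/8bc^2 to the remainder.
  leading term bc: no divisor's leading term divides it; move bc to the remainder.
  leading term b: no divisor's leading term divides it; move -5/4b to the remainder.
  leading term c^2: no divisor's leading term divides it; move 1/4c^2 to the remainder.
  leading term c: no divisor's leading term divides it; move -1/2c to the remainder.
  leading term 1: no divisor's leading term divides it; move -95/24 to the remainder.
  remainder -1/6a - 9/8bc^2 + bc - 5/4b + 1/4c^2 - 1/2c - 95/24 ≠ 0; add h_3 = -1/6a - 9/8bc^2 + bc - 5/4b + 1/4c^2 - 1/2c - 95/24 to the basis.

S(f_1,h_3): lcm = ab. S = -27/4b^2c^2 + 6b^2c - 15/2b^2 + 3/8bc^2 - 3bc - 25b + 1/4c^2 - 13/8.
  leading term b^2c^2: no divisor's leading term divides it; move -27/4b^2c^2 to the remainder.
  leading term b^2c: no divisor's leading term divides it; move 6b^2c to the remainder.
  leading term b^2: no divisor's leading term divides it; move -15/2b^2 to the remainder.
  leading term bc^2: no divisor's leading term divides it; move 3/8bc^2 to the remainder.
  leading term bc: no divisor's leading term divides it; move -3bc to the remainder.
  leading term b: no divisor's leading term divides it; move -25b to the remainder.
  leading term c^2: no divisor's leading term divides it; move 1/4c^2 to the remainder.
  leading term 1: no divisor's leading term divides it; move -13/8 to the remainder.
  remainder -27/4b^2c^2 + 6b^2c - 15/2b^2 + 3/8bc^2 - 3bc - 25b + 1/4c^2 - 13/8 ≠ 0; add h_4 = -27/4b^2c^2 + 6b^2c - 15/2b^2 + 3/8bc^2 - 3bc - 25b + 1/4c^2 - 13/8 to the basis.

The other S-polynomials (S(f_2,h_3), S(f_1,h_4), S(f_2,h_4), S(h_3,h_4)) all reduce to 0 modulo the current basis, so we have a Gröbner basis.
Inter-reduce: drop elements whose leading term is divisible by another's, tail-reduce, and make monic.
Reduced Gröbner basis: {a + 27/4bc^2 - 6bc + 15/2b - 3/2c^2 + 3c + 95/4, b^2c^2 - 8/9b^2c + 10/9b^2 - 1/18bc^2 + 4/9bc + 100/27b - 1/27c^2 + 13/54}.
Label its elements g_1 = a + 27/4bc^2 - 6bc + 15/2b - 3/2c^2 + 3c + 95/4, g_2 = b^2c^2 - 8/9b^2c + 10/9b^2 - 1/18bc^2 + 4/9bc + 100/27b - 1/27c^2 + 13/54.

Reduce p = -ab + 3/2ac + 81/8bc^3 - 63/8bc^2 + 45/4bc + 5/4b - 9/4c^3 + 17/4c^2 + 285/8c + 13/8 modulo G:
  leading term ab: subtract (-b)·g_1 from -ab + 3/2ac + 81/8bc^3 - 63/8bc^2 + 45/4bc + 5/4b - 9/4c^3 + 17/4c^2 + 285/8c + 13/8 → 3/2ac + 27/4b^2c^2 - 6b^2c + 15/2b^2 + 81/8bc^3 - 75/8bc^2 + 57/4bc + 25b - 9/4c^3 + 17/4c^2 + 285/8c + 13/8
  leading term ac: subtract (3/2c)·g_1 from 3/2ac + 27/4b^2c^2 - 6b^2c + 15/2b^2 + 81/8bc^3 - 75/8bc^2 + 57/4bc + 25b - 9/4c^3 + 17/4c^2 + 285/8c + 13/8 → 27/4b^2c^2 - 6b^2c + 15/2b^2 - 3/8bc^2 + 3bc + 25b - 1/4c^2 + 13/8
  leading term b^2c^2: subtract (27/4)·g_2 from 27/4b^2c^2 - 6b^2c + 15/2b^2 - 3/8bc^2 + 3bc + 25b - 1/4c^2 + 13/8 → 0
  normal form = 0.
Since the normal form is 0, p ∈ I.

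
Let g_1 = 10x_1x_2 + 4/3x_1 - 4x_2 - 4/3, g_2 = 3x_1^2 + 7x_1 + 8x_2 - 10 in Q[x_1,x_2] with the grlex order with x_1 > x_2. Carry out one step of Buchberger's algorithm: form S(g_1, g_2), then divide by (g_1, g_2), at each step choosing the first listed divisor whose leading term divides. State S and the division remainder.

S(g_1, g_2) = 2/15x_1^2 - 41/15x_1x_2 - 8/3x_2^2 - 2/15x_1 + 10/3x_2; remainder on division = -8/3x_2^2 - 2/25x_1 + 424/225x_2 + 2/25.

lcm(LM(g_1), LM(g_2)) = x_1^2x_2.
S = (lcm/LT(g_1))·g_1 − (lcm/LT(g_2))·g_2 = 2/15x_1^2 - 41/15x_1x_2 - 8/3x_2^2 - 2/15x_1 + 10/3x_2.
Reduce S modulo (g_1, g_2) in that order:
  leading term x_1^2: subtract (2/45)·g_2 from 2/15x_1^2 - 41/15x_1x_2 - 8/3x_2^2 - 2/15x_1 + 10/3x_2 → -41/15x_1x_2 - 8/3x_2^2 - 4/9x_1 + 134/45x_2 + 4/9
  leading term x_1x_2: subtract (-41/150)·g_1 from -41/15x_1x_2 - 8/3x_2^2 - 4/9x_1 + 134/45x_2 + 4/9 → -8/3x_2^2 - 2/25x_1 + 424/225x_2 + 2/25
  leading term x_2^2: no divisor's leading term divides it; move -8/3x_2^2 to the remainder.
  leading term x_1: no divisor's leading term divides it; move -2/25x_1 to the remainder.
  leading term x_2: no divisor's leading term divides it; move 424/225x_2 to the remainder.
  leading term 1: no divisor's leading term divides it; move 2/25 to the remainder.
The remainder -8/3x_2^2 - 2/25x_1 + 424/225x_2 + 2/25 is nonzero, so it would be added as the next basis element.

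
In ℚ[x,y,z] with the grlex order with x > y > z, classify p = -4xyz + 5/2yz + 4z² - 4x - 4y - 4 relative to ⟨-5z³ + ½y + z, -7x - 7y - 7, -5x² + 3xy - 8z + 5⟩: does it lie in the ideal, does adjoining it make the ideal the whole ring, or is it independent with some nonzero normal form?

First compute the reduced Gröbner basis of I by Buchberger's algorithm.
f_1 = -5z³ + ½y + z, LT = z³.
f_2 = -7x - 7y - 7, LT = x.
f_3 = -5x² + 3xy - 8z + 5, LT = x².

S(f_1,f_2): leading monomials are coprime, so the S-polynomial reduces to 0 (Buchberger's first criterion).
S(f_1,f_3): leading monomials are coprime, so the S-polynomial reduces to 0 (Buchberger's first criterion).
S(f_2,f_3): lcm = x². S = 8/5xy + x - 8/5z + 1.
  leading term xy: subtract (-8/35y)·f_2 from 8/5xy + x - 8/5z + 1 → -8/5y² + x - 8/5y - 8/5z + 1
  leading term y²: no divisor's leading term divides it; move -8/5y² to the remainder.
  leading term x: subtract (-1/7)·f_2 from x - 8/5y - 8/5z + 1 → -13/5y - 8/5z
  leading term y: no divisor's leading term divides it; move -13/5y to the remainder.
  leading term z: no divisor's leading term divides it; move -8/5z to the remainder.
  remainder -8/5y² - 13/5y - 8/5z ≠ 0; add h_4 = -8/5y² - 13/5y - 8/5z to the basis.

S(f_1,h_4): leading monomials are coprime, so the S-polynomial reduces to 0 (Buchberger's first criterion).
S(f_2,h_4): leading monomials are coprime, so the S-polynomial reduces to 0 (Buchberger's first criterion).
S(f_3,h_4): leading monomials are coprime, so the S-polynomial reduces to 0 (Buchberger's first criterion).
Every S-polynomial of the final basis reduces to 0, so we have a Gröbner basis.
Inter-reduce: drop elements whose leading term is divisible by another's, tail-reduce, and make monic.
Reduced Gröbner basis: {z³ - 1/10y - ⅕z, y² + 13/8y + z, x + y + 1}.
Label its elements g_1 = z³ - 1/10y - ⅕z, g_2 = y² + 13/8y + z, g_3 = x + y + 1.

Reduce p = -4xyz + 5/2yz + 4z² - 4x - 4y - 4 modulo G:
  leading term xyz: subtract (-4yz)·g_3 from -4xyz + 5/2yz + 4z² - 4x - 4y - 4 → 4y²z + 13/2yz + 4z² - 4x - 4y - 4
  leading term y²z: subtract (4z)·g_2 from 4y²z + 13/2yz + 4z² - 4x - 4y - 4 → -4x - 4y - 4
  leading term x: subtract (-4)·g_3 from -4x - 4y - 4 → 0
  normal form = 0.
Since the normal form is 0, p ∈ I.

The remainder on division by a Gröbner basis is unique — it is the normal form.

-4xyz + 5/2yz + 4z² - 4x - 4y - 4 lies in I (it reduces to 0).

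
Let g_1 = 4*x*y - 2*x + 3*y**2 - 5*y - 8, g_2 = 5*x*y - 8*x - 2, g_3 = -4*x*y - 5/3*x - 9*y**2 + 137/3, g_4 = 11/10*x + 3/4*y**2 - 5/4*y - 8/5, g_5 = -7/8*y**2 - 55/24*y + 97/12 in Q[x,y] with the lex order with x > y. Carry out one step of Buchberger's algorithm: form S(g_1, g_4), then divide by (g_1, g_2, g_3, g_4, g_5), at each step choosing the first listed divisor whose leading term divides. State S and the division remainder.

S(g_1, g_4) = -1/2*x - 15/22*y**3 + 83/44*y**2 + 9/44*y - 2; remainder on division = -9256/539*y + 18512/539.

lcm(LM(g_1), LM(g_4)) = x*y.
S = (lcm/LT(g_1))·g_1 − (lcm/LT(g_4))·g_4 = -1/2*x - 15/22*y**3 + 83/44*y**2 + 9/44*y - 2.
Reduce S modulo (g_1, g_2, g_3, g_4, g_5) in that order:
  leading term x: subtract (-5/11)·g_4 from -1/2*x - 15/22*y**3 + 83/44*y**2 + 9/44*y - 2 → -15/22*y**3 + 49/22*y**2 - 4/11*y - 30/11
  leading term y**3: subtract (60/77*y)·g_5 from -15/22*y**3 + 49/22*y**2 - 4/11*y - 30/11 → 309/77*y**2 - 513/77*y - 30/11
  leading term y**2: subtract (-2472/539)·g_5 from 309/77*y**2 - 513/77*y - 30/11 → -9256/539*y + 18512/539
  leading term y: no divisor's leading term divides it; move -9256/539*y to the remainder.
  leading term 1: no divisor's leading term divides it; move 18512/539 to the remainder.
The remainder -9256/539*y + 18512/539 is nonzero, so it would be added as the next basis element.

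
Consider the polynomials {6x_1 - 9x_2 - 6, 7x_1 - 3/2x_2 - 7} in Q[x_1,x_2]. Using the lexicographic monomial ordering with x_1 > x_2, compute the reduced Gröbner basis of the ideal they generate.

G = {x_1 - 1, x_2}

f_1 = 6x_1 - 9x_2 - 6, LT = x_1.
f_2 = 7x_1 - 3/2x_2 - 7, LT = x_1.

S(f_1,f_2): lcm = x_1. S = -9/7x_2.
  reduce S modulo (f_1, f_2):
  remainder -9/7x_2 ≠ 0; add g_3 = -9/7x_2 to the basis.

The other S-polynomials (S(f_1,g_3), S(f_2,g_3)) all reduce to 0 modulo the current basis, so we have a Gröbner basis.
Inter-reduce: drop elements whose leading term is divisible by another's, tail-reduce, and make monic.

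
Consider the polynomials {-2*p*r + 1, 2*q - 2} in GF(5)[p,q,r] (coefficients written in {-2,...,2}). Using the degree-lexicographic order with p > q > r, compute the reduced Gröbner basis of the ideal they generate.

This is the nonlinear analogue of row-reducing a linear system.

f_1 = -2*p*r + 1, LT = p*r.
f_2 = 2*q - 2, LT = q.

S(f_1,f_2): leading monomials are coprime, so the S-polynomial reduces to 0 (Buchberger's first criterion).
Every S-polynomial of the final basis reduces to 0, so we have a Gröbner basis.

G = {p*r + 2, q - 1}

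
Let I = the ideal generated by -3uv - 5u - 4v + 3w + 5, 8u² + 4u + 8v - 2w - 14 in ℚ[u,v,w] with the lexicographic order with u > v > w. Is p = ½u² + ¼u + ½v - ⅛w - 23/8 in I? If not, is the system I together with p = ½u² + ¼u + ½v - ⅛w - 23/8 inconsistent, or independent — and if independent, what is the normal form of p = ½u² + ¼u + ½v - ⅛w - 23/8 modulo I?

Adjoining ½u² + ¼u + ½v - ⅛w - 23/8 makes the ideal the whole ring: the system is inconsistent.

First compute the reduced Gröbner basis of I by Buchberger's algorithm.
f_1 = -3uv - 5u - 4v + 3w + 5, LT = uv.
f_2 = 8u² + 4u + 8v - 2w - 14, LT = u².

S(f_1,f_2): lcm = u²v. S = 5/3u² + ⅚uv - uw - 5/3u - v² + ¼vw + 7/4v.
  reduce S modulo (f_1, f_2):
  remainder -uw - 35/9u - v² + ¼vw - 37/36v + 5/4w + 155/36 ≠ 0; add h_3 = -uw - 35/9u - v² + ¼vw - 37/36v + 5/4w + 155/36 to the basis.

S(f_1,h_3): lcm = uvw. S = -35/9uv + 5/3uw - v³ + ¼v²w - 37/36v² + 31/12vw + 155/36v - w² - 5/3w.
  reduce S modulo (f_1, f_2, h_3):
  remainder -v³ + ¼v²w - 97/36v² + 3vw + 70/9v - w² - 125/36w + 25/36 ≠ 0; add h_4 = -v³ + ¼v²w - 97/36v² + 3vw + 70/9v - w² - 125/36w + 25/36 to the basis.

The other S-polynomials (S(f_2,h_3), S(f_1,h_4), S(f_2,h_4), S(h_3,h_4)) all reduce to 0 modulo the current basis, so we have a Gröbner basis.
Inter-reduce: drop elements whose leading term is divisible by another's, tail-reduce, and make monic.
Reduced Gröbner basis: {u² + ½u + v - ¼w - 7/4, uv + 5/3u + 4/3v - w - 5/3, uw + 35/9u + v² - ¼vw + 37/36v - 5/4w - 155/36, v³ - ¼v²w + 97/36v² - 3vw - 70/9v + w² + 125/36w - 25/36}.
Label its elements g_1 = u² + ½u + v - ¼w - 7/4, g_2 = uv + 5/3u + 4/3v - w - 5/3, g_3 = uw + 35/9u + v² - ¼vw + 37/36v - 5/4w - 155/36, g_4 = v³ - ¼v²w + 97/36v² - 3vw - 70/9v + w² + 125/36w - 25/36.

Reduce p = ½u² + ¼u + ½v - ⅛w - 23/8 modulo G:
  leading term u²: subtract (½)·g_1 from ½u² + ¼u + ½v - ⅛w - 23/8 → -2
  leading term 1: no divisor's leading term divides it; move -2 to the remainder.
  normal form = -2.
The normal form is nonzero, so p ∉ I. Since p minus its normal form lies in I, I + (p) = I + (r) where r = -2; decide whether this ideal is the whole ring.
Here r = -2 is a nonzero constant, hence a unit: 1 ∈ I + (p), the Gröbner basis of I + (p) is {1}, and the enlarged system has no common solution — adjoining p is inconsistent.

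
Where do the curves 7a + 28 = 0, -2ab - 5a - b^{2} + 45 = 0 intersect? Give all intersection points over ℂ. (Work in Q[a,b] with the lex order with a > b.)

Compute a lex Gröbner basis by Buchberger's algorithm.
f_1 = 7a + 28, LT = a.
f_2 = -2ab - 5a - b^{2} + 45, LT = ab.

S(f_1,f_2): lcm = ab. S = -\tfrac{5}{2}a - \tfrac{1}{2}b^{2} + 4b + \tfrac{45}{2}.
  leading term a: subtract (-\tfrac{5}{14})·f_1 from -\tfrac{5}{2}a - \tfrac{1}{2}b^{2} + 4b + \tfrac{45}{2} → -\tfrac{1}{2}b^{2} + 4b + \tfrac{65}{2}
  leading term b^{2}: no divisor's leading term divides it; move -\tfrac{1}{2}b^{2} to the remainder.
  leading term b: no divisor's leading term divides it; move 4b to the remainder.
  leading term 1: no divisor's leading term divides it; move \tfrac{65}{2} to the remainder.
  remainder -\tfrac{1}{2}b^{2} + 4b + \tfrac{65}{2} ≠ 0; add h_3 = -\tfrac{1}{2}b^{2} + 4b + \tfrac{65}{2} to the basis.

The other S-polynomials (S(f_1,h_3), S(f_2,h_3)) all reduce to 0 modulo the current basis, so we have a Gröbner basis.
Inter-reduce: drop elements whose leading term is divisible by another's, tail-reduce, and make monic.
Reduced Gröbner basis: {a + 4, b^{2} - 8b - 65}.

A lex Gröbner basis eliminates variables successively. Here b^{2} - 8b - 65 depends only on b, with roots {-5, 13}; lifting each root through the earlier basis elements recovers the full solutions.
  b = -5: the earlier basis element becomes a + 4 = 0, giving a = -4 — point (-4, -5).
  b = 13: the earlier basis element becomes a + 4 = 0, giving a = -4 — point (-4, 13).

{(-4, -5), (-4, 13)}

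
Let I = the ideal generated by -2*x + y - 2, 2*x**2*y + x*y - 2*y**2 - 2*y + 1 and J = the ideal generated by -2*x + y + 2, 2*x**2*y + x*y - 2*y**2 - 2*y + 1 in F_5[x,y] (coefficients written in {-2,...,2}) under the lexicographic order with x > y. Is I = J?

Two ideals are equal iff their reduced Gröbner bases coincide (the reduced basis is unique for a fixed ordering).
Buchberger on the first generating set:
f_1 = -2*x + y - 2, LT = x.
f_2 = 2*x**2*y + x*y - 2*y**2 - 2*y + 1, LT = x**2*y.

S(f_1,f_2): lcm = x**2*y. S = 2*x*y**2 - 2*x*y + y**2 + y + 2.
  reduce S modulo (f_1, f_2):
  remainder y**3 - 2*y**2 - 2*y + 2 ≠ 0; add g_3 = y**3 - 2*y**2 - 2*y + 2 to the basis.

The other S-polynomials (S(f_1,g_3), S(f_2,g_3)) all reduce to 0 modulo the current basis, so we have a Gröbner basis.
Inter-reduce: drop elements whose leading term is divisible by another's, tail-reduce, and make monic.
Reduced Gröbner basis: {x + 2*y + 1, y**3 - 2*y**2 - 2*y + 2}.

Buchberger on the second generating set:
h_1 = -2*x + y + 2, LT = x.
h_2 = 2*x**2*y + x*y - 2*y**2 - 2*y + 1, LT = x**2*y.

S(h_1,h_2): lcm = x**2*y. S = 2*x*y**2 + x*y + y**2 + y + 2.
  reduce S modulo (h_1, h_2):
  remainder y**3 + y**2 + 2*y + 2 ≠ 0; add k_3 = y**3 + y**2 + 2*y + 2 to the basis.

The other S-polynomials (S(h_1,k_3), S(h_2,k_3)) all reduce to 0 modulo the current basis, so we have a Gröbner basis.
Inter-reduce: drop elements whose leading term is divisible by another's, tail-reduce, and make monic.
Reduced Gröbner basis: {x + 2*y - 1, y**3 + y**2 + 2*y + 2}.

Since the reduced bases disagree, the two ideals are not the same.

No, the ideals differ.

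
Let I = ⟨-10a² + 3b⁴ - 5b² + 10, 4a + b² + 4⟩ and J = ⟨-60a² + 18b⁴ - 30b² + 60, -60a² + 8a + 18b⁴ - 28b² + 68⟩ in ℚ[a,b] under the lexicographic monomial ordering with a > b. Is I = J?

Since reduced Gröbner bases are canonical representatives of ideals under a given ordering, it suffices to compute and compare them.
Buchberger on the first generating set:
f_1 = -10a² + 3b⁴ - 5b² + 10, LT = a².
f_2 = 4a + b² + 4, LT = a.

S(f_1,f_2): lcm = a². S = -¼ab² - a - 3/10b⁴ + ½b² - 1.
  leading term ab²: subtract (-1/16b²)·f_2 from -¼ab² - a - 3/10b⁴ + ½b² - 1 → -a - 19/80b⁴ + ¾b² - 1
  leading term a: subtract (-¼)·f_2 from -a - 19/80b⁴ + ¾b² - 1 → -19/80b⁴ + b²
  leading term b⁴: no divisor's leading term divides it; move -19/80b⁴ to the remainder.
  leading term b²: no divisor's leading term divides it; move b² to the remainder.
  remainder -19/80b⁴ + b² ≠ 0; add g_3 = -19/80b⁴ + b² to the basis.

The other S-polynomials (S(f_1,g_3), S(f_2,g_3)) all reduce to 0 modulo the current basis, so we have a Gröbner basis.
Inter-reduce: drop elements whose leading term is divisible by another's, tail-reduce, and make monic.
Reduced Gröbner basis: {a + ¼b² + 1, b⁴ - 80/19b²}.

Buchberger on the second generating set:
h_1 = -60a² + 18b⁴ - 30b² + 60, LT = a².
h_2 = -60a² + 8a + 18b⁴ - 28b² + 68, LT = a².

S(h_1,h_2): lcm = a². S = 2/15a + 1/30b² + 2/15.
  leading term a: no divisor's leading term divides it; move 2/15a to the remainder.
  leading term b²: no divisor's leading term divides it; move 1/30b² to the remainder.
  leading term 1: no divisor's leading term divides it; move 2/15 to the remainder.
  remainder 2/15a + 1/30b² + 2/15 ≠ 0; add k_3 = 2/15a + 1/30b² + 2/15 to the basis.

S(h_1,k_3): lcm = a². S = -¼ab² - a - 3/10b⁴ + ½b² - 1.
  leading term ab²: subtract (-15/8b²)·k_3 from -¼ab² - a - 3/10b⁴ + ½b² - 1 → -a - 19/80b⁴ + ¾b² - 1
  leading term a: subtract (-15/2)·k_3 from -a - 19/80b⁴ + ¾b² - 1 → -19/80b⁴ + b²
  leading term b⁴: no divisor's leading term divides it; move -19/80b⁴ to the remainder.
  leading term b²: no divisor's leading term divides it; move b² to the remainder.
  remainder -19/80b⁴ + b² ≠ 0; add k_4 = -19/80b⁴ + b² to the basis.

The other S-polynomials (S(h_2,k_3), S(h_1,k_4), S(h_2,k_4), S(k_3,k_4)) all reduce to 0 modulo the current basis, so we have a Gröbner basis.
Inter-reduce: drop elements whose leading term is divisible by another's, tail-reduce, and make monic.
Reduced Gröbner basis: {a + ¼b² + 1, b⁴ - 80/19b²}.

Same reduced basis, so the two generating sets span the same ideal.
The same test decides containment: I ⊆ J iff every generator of I reduces to 0 modulo a Gröbner basis of J.

Yes, the ideals are equal.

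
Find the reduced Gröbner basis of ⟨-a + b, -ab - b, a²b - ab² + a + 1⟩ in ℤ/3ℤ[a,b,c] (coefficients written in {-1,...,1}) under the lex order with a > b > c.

f_1 = -a + b, LT = a.
f_2 = -ab - b, LT = ab.
f_3 = a²b - ab² + a + 1, LT = a²b.

S(f_1,f_2): lcm = ab. S = -b² - b.
  leading term b²: no divisor's leading term divides it; move -b² to the remainder.
  leading term b: no divisor's leading term divides it; move -b to the remainder.
  remainder -b² - b ≠ 0; add g_4 = -b² - b to the basis.

S(f_1,f_3): lcm = a²b. S = -a - 1.
  leading term a: subtract (1)·f_1 from -a - 1 → -b - 1
  leading term b: no divisor's leading term divides it; move -b to the remainder.
  leading term 1: no divisor's leading term divides it; move -1 to the remainder.
  remainder -b - 1 ≠ 0; add g_5 = -b - 1 to the basis.

S(f_2,f_3): lcm = a²b. S = ab² + ab - a - 1.
  leading term ab²: subtract (-b²)·f_1 from ab² + ab - a - 1 → ab - a + b³ - 1
  leading term ab: subtract (-b)·f_1 from ab - a + b³ - 1 → -a + b³ + b² - 1
  leading term a: subtract (1)·f_1 from -a + b³ + b² - 1 → b³ + b² - b - 1
  leading term b³: subtract (-b)·g_4 from b³ + b² - b - 1 → -b - 1
  leading term b: subtract (1)·g_5 from -b - 1 → 0
  remainder 0.

S(f_1,g_4): leading monomials are coprime, so the S-polynomial reduces to 0 (Buchberger's first criterion).
S(f_2,g_4): lcm = ab². S = -ab + b².
  leading term ab: subtract (b)·f_1 from -ab + b² → 0
  remainder 0.

S(f_3,g_4): lcm = a²b². S = -a²b - ab³ + ab + b.
  leading term a²b: subtract (ab)·f_1 from -a²b - ab³ + ab + b → -ab³ - ab² + ab + b
  leading term ab³: subtract (b³)·f_1 from -ab³ - ab² + ab + b → -ab² + ab - b⁴ + b
  leading term ab²: subtract (b²)·f_1 from -ab² + ab - b⁴ + b → ab - b⁴ - b³ + b
  leading term ab: subtract (-b)·f_1 from ab - b⁴ - b³ + b → -b⁴ - b³ + b² + b
  leading term b⁴: subtract (b²)·g_4 from -b⁴ - b³ + b² + b → b² + b
  leading term b²: subtract (-1)·g_4 from b² + b → 0
  remainder 0.

S(f_1,g_5): leading monomials are coprime, so the S-polynomial reduces to 0 (Buchberger's first criterion).
S(f_2,g_5): lcm = ab. S = -a + b.
  leading term a: subtract (1)·f_1 from -a + b → 0
  remainder 0.

S(f_3,g_5): lcm = a²b. S = -a² - ab² + a + 1.
  leading term a²: subtract (a)·f_1 from -a² - ab² + a + 1 → -ab² - ab + a + 1
  leading term ab²: subtract (b²)·f_1 from -ab² - ab + a + 1 → -ab + a - b³ + 1
  leading term ab: subtract (b)·f_1 from -ab + a - b³ + 1 → a - b³ - b² + 1
  leading term a: subtract (-1)·f_1 from a - b³ - b² + 1 → -b³ - b² + b + 1
  leading term b³: subtract (b)·g_4 from -b³ - b² + b + 1 → b + 1
  leading term b: subtract (-1)·g_5 from b + 1 → 0
  remainder 0.

S(g_4,g_5): lcm = b². S = 0.
  remainder 0.

Every S-polynomial of the final basis reduces to 0, so we have a Gröbner basis.
Inter-reduce: drop elements whose leading term is divisible by another's, tail-reduce, and make monic.

G = {a + 1, b + 1}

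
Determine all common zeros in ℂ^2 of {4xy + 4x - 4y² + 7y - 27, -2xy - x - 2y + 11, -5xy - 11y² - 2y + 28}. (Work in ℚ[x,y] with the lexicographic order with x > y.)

Compute a lex Gröbner basis by Buchberger's algorithm.
f_1 = 4xy + 4x - 4y² + 7y - 27, LT = xy.
f_2 = -2xy - x - 2y + 11, LT = xy.
f_3 = -5xy - 11y² - 2y + 28, LT = xy.

S(f_1,f_2): lcm = xy. S = ½x - y² + ¾y - 5/4.
  leading term x: no divisor's leading term divides it; move ½x to the remainder.
  leading term y²: no divisor's leading term divides it; move -y² to the remainder.
  leading term y: no divisor's leading term divides it; move ¾y to the remainder.
  leading term 1: no divisor's leading term divides it; move -5/4 to the remainder.
  remainder ½x - y² + ¾y - 5/4 ≠ 0; add h_4 = ½x - y² + ¾y - 5/4 to the basis.

S(f_1,f_3): lcm = xy. S = x - 16/5y² + 27/20y - 23/20.
  leading term x: subtract (2)·h_4 from x - 16/5y² + 27/20y - 23/20 → -6/5y² - 3/20y + 27/20
  leading term y²: no divisor's leading term divides it; move -6/5y² to the remainder.
  leading term y: no divisor's leading term divides it; move -3/20y to the remainder.
  leading term 1: no divisor's leading term divides it; move 27/20 to the remainder.
  remainder -6/5y² - 3/20y + 27/20 ≠ 0; add h_5 = -6/5y² - 3/20y + 27/20 to the basis.

S(f_2,f_3): lcm = xy. S = ½x - 11/5y² + ⅗y + 1/10.
  leading term x: subtract (1)·h_4 from ½x - 11/5y² + ⅗y + 1/10 → -6/5y² - 3/20y + 27/20
  leading term y²: subtract (1)·h_5 from -6/5y² - 3/20y + 27/20 → 0
  remainder 0.

S(f_1,h_4): lcm = xy. S = x + 2y³ - 5/2y² + 17/4y - 27/4.
  leading term x: subtract (2)·h_4 from x + 2y³ - 5/2y² + 17/4y - 27/4 → 2y³ - ½y² + 11/4y - 17/4
  leading term y³: subtract (-5/3y)·h_5 from 2y³ - ½y² + 11/4y - 17/4 → -¾y² + 5y - 17/4
  leading term y²: subtract (⅝)·h_5 from -¾y² + 5y - 17/4 → 163/32y - 163/32
  leading term y: no divisor's leading term divides it; move 163/32y to the remainder.
  leading term 1: no divisor's leading term divides it; move -163/32 to the remainder.
  remainder 163/32y - 163/32 ≠ 0; add h_6 = 163/32y - 163/32 to the basis.

S(f_2,h_4): lcm = xy. S = ½x + 2y³ - 3/2y² + 7/2y - 11/2.
  leading term x: subtract (1)·h_4 from ½x + 2y³ - 3/2y² + 7/2y - 11/2 → 2y³ - ½y² + 11/4y - 17/4
  leading term y³: subtract (-5/3y)·h_5 from 2y³ - ½y² + 11/4y - 17/4 → -¾y² + 5y - 17/4
  leading term y²: subtract (⅝)·h_5 from -¾y² + 5y - 17/4 → 163/32y - 163/32
  leading term y: subtract (1)·h_6 from 163/32y - 163/32 → 0
  remainder 0.

S(f_3,h_4): lcm = xy. S = 2y³ + 7/10y² + 29/10y - 28/5.
  leading term y³: subtract (-5/3y)·h_5 from 2y³ + 7/10y² + 29/10y - 28/5 → 9/20y² + 103/20y - 28/5
  leading term y²: subtract (-⅜)·h_5 from 9/20y² + 103/20y - 28/5 → 163/32y - 163/32
  leading term y: subtract (1)·h_6 from 163/32y - 163/32 → 0
  remainder 0.

S(f_1,h_5): lcm = xy². S = ⅞xy + 9/8x - y³ + 7/4y² - 27/4y.
  leading term xy: subtract (7/32)·f_1 from ⅞xy + 9/8x - y³ + 7/4y² - 27/4y → ¼x - y³ + 21/8y² - 265/32y + 189/32
  leading term x: subtract (½)·h_4 from ¼x - y³ + 21/8y² - 265/32y + 189/32 → -y³ + 25/8y² - 277/32y + 209/32
  leading term y³: subtract (⅚y)·h_5 from -y³ + 25/8y² - 277/32y + 209/32 → 13/4y² - 313/32y + 209/32
  leading term y²: subtract (-65/24)·h_5 from 13/4y² - 313/32y + 209/32 → -163/16y + 163/16
  leading term y: subtract (-2)·h_6 from -163/16y + 163/16 → 0
  remainder 0.

S(f_2,h_5): lcm = xy². S = ⅜xy + 9/8x + y² - 11/2y.
  leading term xy: subtract (3/32)·f_1 from ⅜xy + 9/8x + y² - 11/2y → ¾x + 11/8y² - 197/32y + 81/32
  leading term x: subtract (3/2)·h_4 from ¾x + 11/8y² - 197/32y + 81/32 → 23/8y² - 233/32y + 141/32
  leading term y²: subtract (-115/48)·h_5 from 23/8y² - 233/32y + 141/32 → -489/64y + 489/64
  leading term y: subtract (-3/2)·h_6 from -489/64y + 489/64 → 0
  remainder 0.

S(f_3,h_5): lcm = xy². S = -⅛xy + 9/8x + 11/5y³ + ⅖y² - 28/5y.
  leading term xy: subtract (-1/32)·f_1 from -⅛xy + 9/8x + 11/5y³ + ⅖y² - 28/5y → 5/4x + 11/5y³ + 11/40y² - 861/160y - 27/32
  leading term x: subtract (5/2)·h_4 from 5/4x + 11/5y³ + 11/40y² - 861/160y - 27/32 → 11/5y³ + 111/40y² - 1161/160y + 73/32
  leading term y³: subtract (-11/6y)·h_5 from 11/5y³ + 111/40y² - 1161/160y + 73/32 → 5/2y² - 153/32y + 73/32
  leading term y²: subtract (-25/12)·h_5 from 5/2y² - 153/32y + 73/32 → -163/32y + 163/32
  leading term y: subtract (-1)·h_6 from -163/32y + 163/32 → 0
  remainder 0.

S(h_4,h_5): leading monomials are coprime, so the S-polynomial reduces to 0 (Buchberger's first criterion).
S(f_1,h_6): lcm = xy. S = 2x - y² + 7/4y - 27/4.
  leading term x: subtract (4)·h_4 from 2x - y² + 7/4y - 27/4 → 3y² - 5/4y - 7/4
  leading term y²: subtract (-5/2)·h_5 from 3y² - 5/4y - 7/4 → -13/8y + 13/8
  leading term y: subtract (-52/163)·h_6 from -13/8y + 13/8 → 0
  remainder 0.

S(f_2,h_6): lcm = xy. S = 3/2x + y - 11/2.
  leading term x: subtract (3)·h_4 from 3/2x + y - 11/2 → 3y² - 5/4y - 7/4
  leading term y²: subtract (-5/2)·h_5 from 3y² - 5/4y - 7/4 → -13/8y + 13/8
  leading term y: subtract (-52/163)·h_6 from -13/8y + 13/8 → 0
  remainder 0.

S(f_3,h_6): lcm = xy. S = x + 11/5y² + ⅖y - 28/5.
  leading term x: subtract (2)·h_4 from x + 11/5y² + ⅖y - 28/5 → 21/5y² - 11/10y - 31/10
  leading term y²: subtract (-7/2)·h_5 from 21/5y² - 11/10y - 31/10 → -13/8y + 13/8
  leading term y: subtract (-52/163)·h_6 from -13/8y + 13/8 → 0
  remainder 0.

S(h_4,h_6): leading monomials are coprime, so the S-polynomial reduces to 0 (Buchberger's first criterion).
S(h_5,h_6): lcm = y². S = 9/8y - 9/8.
  leading term y: subtract (36/163)·h_6 from 9/8y - 9/8 → 0
  remainder 0.

Every S-polynomial of the final basis reduces to 0, so we have a Gröbner basis.
Inter-reduce: drop elements whose leading term is divisible by another's, tail-reduce, and make monic.
Reduced Gröbner basis: {x - 3, y - 1}.

Since the basis is lex-ordered, y - 1 is univariate in y. Its roots are {1}. Back-substituting each root into the other basis elements fixes the other coordinates.
  y = 1: the earlier basis element becomes x - 3 = 0, giving x = 3 — point (3, 1).
Zero-dimensionality of the ideal guarantees finitely many solutions over ℂ.

{(3, 1)}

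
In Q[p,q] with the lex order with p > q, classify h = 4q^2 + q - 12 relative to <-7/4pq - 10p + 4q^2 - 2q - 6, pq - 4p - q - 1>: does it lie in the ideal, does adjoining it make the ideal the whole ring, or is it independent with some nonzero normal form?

First compute the reduced Gröbner basis of I by Buchberger's algorithm.
f_1 = -7/4pq - 10p + 4q^2 - 2q - 6, LT = pq.
f_2 = pq - 4p - q - 1, LT = pq.

S(f_1,f_2): lcm = pq. S = 68/7p - 16/7q^2 + 15/7q + 31/7.
  reduce S modulo (f_1, f_2):
  remainder 68/7p - 16/7q^2 + 15/7q + 31/7 ≠ 0; add k_3 = 68/7p - 16/7q^2 + 15/7q + 31/7 to the basis.

S(f_1,k_3): lcm = pq. S = 40/7p + 4/17q^3 - 1193/476q^2 + 327/476q + 24/7.
  reduce S modulo (f_1, f_2, k_3):
  remainder 4/17q^3 - 79/68q^2 - 39/68q + 14/17 ≠ 0; add k_4 = 4/17q^3 - 79/68q^2 - 39/68q + 14/17 to the basis.

The other S-polynomials (S(f_2,k_3), S(f_1,k_4), S(f_2,k_4), S(k_3,k_4)) all reduce to 0 modulo the current basis, so we have a Gröbner basis.
Inter-reduce: drop elements whose leading term is divisible by another's, tail-reduce, and make monic.
Reduced Gröbner basis: {p - 4/17q^2 + 15/68q + 31/68, q^3 - 79/16q^2 - 39/16q + 7/2}.
Label its elements g_1 = p - 4/17q^2 + 15/68q + 31/68, g_2 = q^3 - 79/16q^2 - 39/16q + 7/2.

Reduce h = 4q^2 + q - 12 modulo G:
  leading term q^2: no divisor's leading term divides it; move 4q^2 to the remainder.
  leading term q: no divisor's leading term divides it; move q to the remainder.
  leading term 1: no divisor's leading term divides it; move -12 to the remainder.
  normal form = 4q^2 + q - 12.
The normal form is nonzero, so h ∉ I. Since h minus its normal form lies in I, I + (h) = I + (r) where r = 4q^2 + q - 12; decide whether this ideal is the whole ring.
Run Buchberger on G together with r (pairs among the g_i already reduce to 0 since G is a Gröbner basis):
g_1 = p - 4/17q^2 + 15/68q + 31/68, LT = p.
g_2 = q^3 - 79/16q^2 - 39/16q + 7/2, LT = q^3.
r = 4q^2 + q - 12, LT = q^2.

S(g_2,r): lcm = q^3. S = -83/16q^2 + 9/16q + 7/2.
  reduce S modulo (g_1, g_2, r):
  remainder 119/64q - 193/16 ≠ 0; add m_4 = 119/64q - 193/16 to the basis.

S(g_2,m_4): lcm = q^3. S = 2951/1904q^2 - 39/16q + 7/2.
  reduce S modulo (g_1, g_2, r, m_4):
  remainder -144117/14161 ≠ 0; add m_5 = -144117/14161 to the basis.

The other S-polynomials (S(g_1,g_2), S(g_1,r), S(g_1,m_4), S(r,m_4), S(g_1,m_5), S(g_2,m_5), S(r,m_5), S(m_4,m_5)) all reduce to 0 modulo the current basis, so we have a Gröbner basis.
Inter-reduce: drop elements whose leading term is divisible by another's, tail-reduce, and make monic.
Reduced Gröbner basis: {1}.
The reduced Gröbner basis of I + (h) is {1}: the ideal is the whole ring, so the enlarged system has no common solution — adjoining h is inconsistent.

Adjoining 4q^2 + q - 12 makes the ideal the whole ring: the system is inconsistent.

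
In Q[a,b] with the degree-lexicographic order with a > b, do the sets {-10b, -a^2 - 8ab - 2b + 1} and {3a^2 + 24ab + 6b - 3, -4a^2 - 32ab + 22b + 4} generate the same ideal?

Equality of ideals is decidable: compute both reduced Gröbner bases (unique for the ordering) and check whether they agree.
Buchberger on the first generating set:
f_1 = -10b, LT = b.
f_2 = -a^2 - 8ab - 2b + 1, LT = a^2.

The S-polynomials (S(f_1,f_2)) all reduce to 0 modulo the current basis, so we have a Gröbner basis.
Inter-reduce: drop elements whose leading term is divisible by another's, tail-reduce, and make monic.
Reduced Gröbner basis: {a^2 - 1, b}.

Buchberger on the second generating set:
h_1 = 3a^2 + 24ab + 6b - 3, LT = a^2.
h_2 = -4a^2 - 32ab + 22b + 4, LT = a^2.

S(h_1,h_2): lcm = a^2. S = 15/2b.
  reduce S modulo (h_1, h_2):
  remainder 15/2b ≠ 0; add k_3 = 15/2b to the basis.

The other S-polynomials (S(h_1,k_3), S(h_2,k_3)) all reduce to 0 modulo the current basis, so we have a Gröbner basis.
Inter-reduce: drop elements whose leading term is divisible by another's, tail-reduce, and make monic.
Reduced Gröbner basis: {a^2 - 1, b}.

The two bases agree; hence the ideals are identical.

Yes, the ideals are equal.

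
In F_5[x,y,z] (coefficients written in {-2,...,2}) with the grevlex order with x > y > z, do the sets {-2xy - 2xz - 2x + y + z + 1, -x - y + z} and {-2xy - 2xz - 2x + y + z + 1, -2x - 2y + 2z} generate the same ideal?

Since reduced Gröbner bases are canonical representatives of ideals under a given ordering, it suffices to compute and compare them.
Buchberger on the first generating set:
f_1 = -2xy - 2xz - 2x + y + z + 1, LT = xy.
f_2 = -x - y + z, LT = x.

S(f_1,f_2): lcm = xy. S = -y^2 + xz + yz + x + 2y + 2z + 2.
  reduce S modulo (f_1, f_2):
  remainder -y^2 + z^2 + y - 2z + 2 ≠ 0; add g_3 = -y^2 + z^2 + y - 2z + 2 to the basis.

The other S-polynomials (S(f_1,g_3), S(f_2,g_3)) all reduce to 0 modulo the current basis, so we have a Gröbner basis.
Inter-reduce: drop elements whose leading term is divisible by another's, tail-reduce, and make monic.
Reduced Gröbner basis: {y^2 - z^2 - y + 2z - 2, x + y - z}.

Buchberger on the second generating set:
h_1 = -2xy - 2xz - 2x + y + z + 1, LT = xy.
h_2 = -2x - 2y + 2z, LT = x.

S(h_1,h_2): lcm = xy. S = -y^2 + xz + yz + x + 2y + 2z + 2.
  reduce S modulo (h_1, h_2):
  remainder -y^2 + z^2 + y - 2z + 2 ≠ 0; add k_3 = -y^2 + z^2 + y - 2z + 2 to the basis.

The other S-polynomials (S(h_1,k_3), S(h_2,k_3)) all reduce to 0 modulo the current basis, so we have a Gröbner basis.
Inter-reduce: drop elements whose leading term is divisible by another's, tail-reduce, and make monic.
Reduced Gröbner basis: {y^2 - z^2 - y + 2z - 2, x + y - z}.

Same reduced basis, so the two generating sets span the same ideal.
The choice of monomial ordering does not affect the verdict — as long as both bases are computed under the same ordering, their equality decides ideal equality.

Yes, the ideals are equal.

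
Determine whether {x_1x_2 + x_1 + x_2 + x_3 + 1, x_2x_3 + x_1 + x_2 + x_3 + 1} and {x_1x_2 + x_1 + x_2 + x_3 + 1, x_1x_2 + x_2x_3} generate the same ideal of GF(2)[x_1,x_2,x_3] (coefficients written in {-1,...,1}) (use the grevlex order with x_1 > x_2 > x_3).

Yes, the ideals are equal.

Equality of ideals is decidable: compute both reduced Gröbner bases (unique for the ordering) and check whether they agree.
Buchberger on the first generating set:
f_1 = x_1x_2 + x_1 + x_2 + x_3 + 1, LT = x_1x_2.
f_2 = x_2x_3 + x_1 + x_2 + x_3 + 1, LT = x_2x_3.

S(f_1,f_2): lcm = x_1x_2x_3. S = x_1^{2} + x_1x_2 + x_2x_3 + x_3^{2} + x_1 + x_3.
  reduce S modulo (f_1, f_2):
  remainder x_1^{2} + x_3^{2} + x_1 + x_3 ≠ 0; add g_3 = x_1^{2} + x_3^{2} + x_1 + x_3 to the basis.

The other S-polynomials (S(f_1,g_3), S(f_2,g_3)) all reduce to 0 modulo the current basis, so we have a Gröbner basis.
Inter-reduce: drop elements whose leading term is divisible by another's, tail-reduce, and make monic.
Reduced Gröbner basis: {x_1^{2} + x_3^{2} + x_1 + x_3, x_1x_2 + x_1 + x_2 + x_3 + 1, x_2x_3 + x_1 + x_2 + x_3 + 1}.

Buchberger on the second generating set:
h_1 = x_1x_2 + x_1 + x_2 + x_3 + 1, LT = x_1x_2.
h_2 = x_1x_2 + x_2x_3, LT = x_1x_2.

S(h_1,h_2): lcm = x_1x_2. S = x_2x_3 + x_1 + x_2 + x_3 + 1.
  reduce S modulo (h_1, h_2):
  remainder x_2x_3 + x_1 + x_2 + x_3 + 1 ≠ 0; add k_3 = x_2x_3 + x_1 + x_2 + x_3 + 1 to the basis.

S(h_1,k_3): lcm = x_1x_2x_3. S = x_1^{2} + x_1x_2 + x_2x_3 + x_3^{2} + x_1 + x_3.
  reduce S modulo (h_1, h_2, k_3):
  remainder x_1^{2} + x_3^{2} + x_1 + x_3 ≠ 0; add k_4 = x_1^{2} + x_3^{2} + x_1 + x_3 to the basis.

The other S-polynomials (S(h_2,k_3), S(h_1,k_4), S(h_2,k_4), S(k_3,k_4)) all reduce to 0 modulo the current basis, so we have a Gröbner basis.
Inter-reduce: drop elements whose leading term is divisible by another's, tail-reduce, and make monic.
Reduced Gröbner basis: {x_1^{2} + x_3^{2} + x_1 + x_3, x_1x_2 + x_1 + x_2 + x_3 + 1, x_2x_3 + x_1 + x_2 + x_3 + 1}.

These coincide, so the ideals are equal.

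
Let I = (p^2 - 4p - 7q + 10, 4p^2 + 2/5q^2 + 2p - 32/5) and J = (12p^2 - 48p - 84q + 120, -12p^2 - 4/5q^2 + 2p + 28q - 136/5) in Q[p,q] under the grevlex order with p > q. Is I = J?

No, the ideals differ.

Equality of ideals is decidable: compute both reduced Gröbner bases (unique for the ordering) and check whether they agree.
Buchberger on the first generating set:
f_1 = p^2 - 4p - 7q + 10, LT = p^2.
f_2 = 4p^2 + 2/5q^2 + 2p - 32/5, LT = p^2.

S(f_1,f_2): lcm = p^2. S = -1/10q^2 - 9/2p - 7q + 58/5.
  leading term q^2: no divisor's leading term divides it; move -1/10q^2 to the remainder.
  leading term p: no divisor's leading term divides it; move -9/2p to the remainder.
  leading term q: no divisor's leading term divides it; move -7q to the remainder.
  leading term 1: no divisor's leading term divides it; move 58/5 to the remainder.
  remainder -1/10q^2 - 9/2p - 7q + 58/5 ≠ 0; add g_3 = -1/10q^2 - 9/2p - 7q + 58/5 to the basis.

The other S-polynomials (S(f_1,g_3), S(f_2,g_3)) all reduce to 0 modulo the current basis, so we have a Gröbner basis.
Inter-reduce: drop elements whose leading term is divisible by another's, tail-reduce, and make monic.
Reduced Gröbner basis: {p^2 - 4p - 7q + 10, q^2 + 45p + 70q - 116}.

Buchberger on the second generating set:
h_1 = 12p^2 - 48p - 84q + 120, LT = p^2.
h_2 = -12p^2 - 4/5q^2 + 2p + 28q - 136/5, LT = p^2.

S(h_1,h_2): lcm = p^2. S = -1/15q^2 - 23/6p - 14/3q + 116/15.
  leading term q^2: no divisor's leading term divides it; move -1/15q^2 to the remainder.
  leading term p: no divisor's leading term divides it; move -23/6p to the remainder.
  leading term q: no divisor's leading term divides it; move -14/3q to the remainder.
  leading term 1: no divisor's leading term divides it; move 116/15 to the remainder.
  remainder -1/15q^2 - 23/6p - 14/3q + 116/15 ≠ 0; add k_3 = -1/15q^2 - 23/6p - 14/3q + 116/15 to the basis.

The other S-polynomials (S(h_1,k_3), S(h_2,k_3)) all reduce to 0 modulo the current basis, so we have a Gröbner basis.
Inter-reduce: drop elements whose leading term is divisible by another's, tail-reduce, and make monic.
Reduced Gröbner basis: {p^2 - 4p - 7q + 10, q^2 + 115/2p + 70q - 116}.

The bases are distinct; the ideals are different.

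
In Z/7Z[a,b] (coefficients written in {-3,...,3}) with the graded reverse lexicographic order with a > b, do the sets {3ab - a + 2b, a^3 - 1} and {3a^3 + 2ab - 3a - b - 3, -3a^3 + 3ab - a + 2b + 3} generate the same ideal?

Yes, the ideals are equal.

Since reduced Gröbner bases are canonical representatives of ideals under a given ordering, it suffices to compute and compare them.
Buchberger on the first generating set:
f_1 = 3ab - a + 2b, LT = ab.
f_2 = a^3 - 1, LT = a^3.

S(f_1,f_2): lcm = a^3b. S = 2a^3 + 3a^2b + b.
  leading term a^3: subtract (2)·f_2 from 2a^3 + 3a^2b + b → 3a^2b + b + 2
  leading term a^2b: subtract (a)·f_1 from 3a^2b + b + 2 → a^2 - 2ab + b + 2
  leading term a^2: no divisor's leading term divides it; move a^2 to the remainder.
  leading term ab: subtract (-3)·f_1 from -2ab + b + 2 → -3a + 2
  leading term a: no divisor's leading term divides it; move -3a to the remainder.
  leading term 1: no divisor's leading term divides it; move 2 to the remainder.
  remainder a^2 - 3a + 2 ≠ 0; add g_3 = a^2 - 3a + 2 to the basis.

S(f_1,g_3): lcm = a^2b. S = 2a^2 - ab - 2b.
  leading term a^2: subtract (2)·g_3 from 2a^2 - ab - 2b → -ab - a - 2b + 3
  leading term ab: subtract (2)·f_1 from -ab - a - 2b + 3 → a + b + 3
  leading term a: no divisor's leading term divides it; move a to the remainder.
  leading term b: no divisor's leading term divides it; move b to the remainder.
  leading term 1: no divisor's leading term divides it; move 3 to the remainder.
  remainder a + b + 3 ≠ 0; add g_4 = a + b + 3 to the basis.

S(f_1,g_4): lcm = ab. S = -b^2 + 2a.
  leading term b^2: no divisor's leading term divides it; move -b^2 to the remainder.
  leading term a: subtract (2)·g_4 from 2a → -2b + 1
  leading term b: no divisor's leading term divides it; move -2b to the remainder.
  leading term 1: no divisor's leading term divides it; move 1 to the remainder.
  remainder -b^2 - 2b + 1 ≠ 0; add g_5 = -b^2 - 2b + 1 to the basis.

The other S-polynomials (S(f_2,g_3), S(f_2,g_4), S(g_3,g_4), S(f_1,g_5), S(f_2,g_5), S(g_3,g_5), S(g_4,g_5)) all reduce to 0 modulo the current basis, so we have a Gröbner basis.
Inter-reduce: drop elements whose leading term is divisible by another's, tail-reduce, and make monic.
Reduced Gröbner basis: {b^2 + 2b - 1, a + b + 3}.

Buchberger on the second generating set:
h_1 = 3a^3 + 2ab - 3a - b - 3, LT = a^3.
h_2 = -3a^3 + 3ab - a + 2b + 3, LT = a^3.

S(h_1,h_2): lcm = a^3. S = -3ab + a - 2b.
  leading term ab: no divisor's leading term divides it; move -3ab to the remainder.
  leading term a: no divisor's leading term divides it; move a to the remainder.
  leading term b: no divisor's leading term divides it; move -2b to the remainder.
  remainder -3ab + a - 2b ≠ 0; add k_3 = -3ab + a - 2b to the basis.

S(h_1,k_3): lcm = a^3b. S = -2a^3 - 3a^2b + 3ab^2 - ab + 2b^2 - b.
  leading term a^3: subtract (-3)·h_1 from -2a^3 - 3a^2b + 3ab^2 - ab + 2b^2 - b → -3a^2b + 3ab^2 - 2ab + 2b^2 - 2a + 3b - 2
  leading term a^2b: subtract (a)·k_3 from -3a^2b + 3ab^2 - 2ab + 2b^2 - 2a + 3b - 2 → 3ab^2 - a^2 + 2b^2 - 2a + 3b - 2
  leading term ab^2: subtract (-b)·k_3 from 3ab^2 - a^2 + 2b^2 - 2a + 3b - 2 → -a^2 + ab - 2a + 3b - 2
  leading term a^2: no divisor's leading term divides it; move -a^2 to the remainder.
  leading term ab: subtract (2)·k_3 from ab - 2a + 3b - 2 → 3a - 2
  leading term a: no divisor's leading term divides it; move 3a to the remainder.
  leading term 1: no divisor's leading term divides it; move -2 to the remainder.
  remainder -a^2 + 3a - 2 ≠ 0; add k_4 = -a^2 + 3a - 2 to the basis.

S(k_3,k_4): lcm = a^2b. S = 2a^2 - ab - 2b.
  leading term a^2: subtract (-2)·k_4 from 2a^2 - ab - 2b → -ab - a - 2b + 3
  leading term ab: subtract (-2)·k_3 from -ab - a - 2b + 3 → a + b + 3
  leading term a: no divisor's leading term divides it; move a to the remainder.
  leading term b: no divisor's leading term divides it; move b to the remainder.
  leading term 1: no divisor's leading term divides it; move 3 to the remainder.
  remainder a + b + 3 ≠ 0; add k_5 = a + b + 3 to the basis.

S(k_3,k_5): lcm = ab. S = -b^2 + 2a.
  leading term b^2: no divisor's leading term divides it; move -b^2 to the remainder.
  leading term a: subtract (2)·k_5 from 2a → -2b + 1
  leading term b: no divisor's leading term divides it; move -2b to the remainder.
  leading term 1: no divisor's leading term divides it; move 1 to the remainder.
  remainder -b^2 - 2b + 1 ≠ 0; add k_6 = -b^2 - 2b + 1 to the basis.

The other S-polynomials (S(h_2,k_3), S(h_1,k_4), S(h_2,k_4), S(h_1,k_5), S(h_2,k_5), S(k_4,k_5), S(h_1,k_6), S(h_2,k_6), S(k_3,k_6), S(k_4,k_6), S(k_5,k_6)) all reduce to 0 modulo the current basis, so we have a Gröbner basis.
Inter-reduce: drop elements whose leading term is divisible by another's, tail-reduce, and make monic.
Reduced Gröbner basis: {b^2 + 2b - 1, a + b + 3}.

The two bases agree; hence the ideals are identical.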